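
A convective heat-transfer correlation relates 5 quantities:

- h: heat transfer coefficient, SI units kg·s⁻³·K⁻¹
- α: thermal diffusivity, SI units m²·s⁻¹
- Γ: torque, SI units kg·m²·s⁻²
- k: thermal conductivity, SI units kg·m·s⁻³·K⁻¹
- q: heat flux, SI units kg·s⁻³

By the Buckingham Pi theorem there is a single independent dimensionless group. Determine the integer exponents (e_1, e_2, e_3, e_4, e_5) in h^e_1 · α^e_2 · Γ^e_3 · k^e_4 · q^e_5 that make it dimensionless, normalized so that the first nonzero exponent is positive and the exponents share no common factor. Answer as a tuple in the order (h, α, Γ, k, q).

M: e_1·(1) + e_2·(0) + e_3·(1) + e_4·(1) + e_5·(1) = 0
L: e_1·(0) + e_2·(2) + e_3·(2) + e_4·(1) + e_5·(0) = 0
T: e_1·(-3) + e_2·(-1) + e_3·(-2) + e_4·(-3) + e_5·(-3) = 0
Θ: e_1·(-1) + e_2·(0) + e_3·(0) + e_4·(-1) + e_5·(0) = 0
Solving this homogeneous linear system for the smallest-integer solution (first nonzero entry positive) gives (4, 1, 1, -4, -1).

(4, 1, 1, -4, -1)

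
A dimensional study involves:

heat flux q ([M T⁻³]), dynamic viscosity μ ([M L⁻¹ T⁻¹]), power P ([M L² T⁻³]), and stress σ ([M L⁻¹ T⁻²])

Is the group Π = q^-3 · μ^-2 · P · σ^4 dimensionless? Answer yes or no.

Sum the exponent of each base dimension across the product:
  M: −3·[q]_M − 2·[μ]_M + [P]_M + 4·[σ]_M = −3·(1) − 2·(1) + (1) + 4·(1) = 0
  L: −3·[q]_L − 2·[μ]_L + [P]_L + 4·[σ]_L = −3·(0) − 2·(-1) + (2) + 4·(-1) = 0
  T: −3·[q]_T − 2·[μ]_T + [P]_T + 4·[σ]_T = −3·(-3) − 2·(-1) + (-3) + 4·(-2) = 0
  Θ: −3·[q]_Θ − 2·[μ]_Θ + [P]_Θ + 4·[σ]_Θ = −3·(0) − 2·(0) + (0) + 4·(0) = 0
All base exponents vanish — dimensionless.

yes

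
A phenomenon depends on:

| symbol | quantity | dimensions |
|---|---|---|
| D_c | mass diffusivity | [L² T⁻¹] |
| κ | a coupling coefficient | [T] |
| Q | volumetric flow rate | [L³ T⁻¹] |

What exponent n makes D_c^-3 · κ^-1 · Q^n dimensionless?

Balance the L exponent: (3)·n from Q, plus −3·(2) − (0) = -6 from the rest, must sum to zero.
3n − 6 = 0, so n = 2.

2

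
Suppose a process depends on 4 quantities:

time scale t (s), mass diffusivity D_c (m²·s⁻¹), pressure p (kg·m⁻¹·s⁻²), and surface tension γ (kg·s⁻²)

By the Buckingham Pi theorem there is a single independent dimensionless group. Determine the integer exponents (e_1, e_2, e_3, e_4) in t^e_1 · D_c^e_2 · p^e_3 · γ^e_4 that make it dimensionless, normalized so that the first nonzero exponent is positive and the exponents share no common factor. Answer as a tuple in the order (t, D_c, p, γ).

(1, 1, 2, -2)

M: e_1·(0) + e_2·(0) + e_3·(1) + e_4·(1) = 0
L: e_1·(0) + e_2·(2) + e_3·(-1) + e_4·(0) = 0
T: e_1·(1) + e_2·(-1) + e_3·(-2) + e_4·(-2) = 0
Solving this homogeneous linear system for the smallest-integer solution (first nonzero entry positive) gives (1, 1, 2, -2).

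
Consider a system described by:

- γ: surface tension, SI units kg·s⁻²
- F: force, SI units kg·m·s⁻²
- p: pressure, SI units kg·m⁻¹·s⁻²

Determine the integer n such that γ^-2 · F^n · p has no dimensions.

1

Balance the M exponent: (1)·n from F, plus −2·(1) + (1) = -1 from the rest, must sum to zero.
n − 1 = 0, so n = 1.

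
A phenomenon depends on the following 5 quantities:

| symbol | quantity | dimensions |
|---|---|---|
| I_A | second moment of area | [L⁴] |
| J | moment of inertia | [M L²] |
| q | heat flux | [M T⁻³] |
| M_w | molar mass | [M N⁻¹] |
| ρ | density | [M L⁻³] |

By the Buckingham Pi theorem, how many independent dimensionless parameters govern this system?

There are 5 variables and 4 base dimensions (M, L, T, N).
The dimension matrix has rank 4.
Independent dimensionless groups: 5 − 4 = 1.

1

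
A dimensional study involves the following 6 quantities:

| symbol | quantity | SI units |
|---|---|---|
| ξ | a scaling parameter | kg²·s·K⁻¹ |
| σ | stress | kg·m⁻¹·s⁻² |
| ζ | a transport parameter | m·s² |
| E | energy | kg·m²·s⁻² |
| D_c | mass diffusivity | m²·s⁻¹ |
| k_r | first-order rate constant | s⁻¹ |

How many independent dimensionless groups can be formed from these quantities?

2

There are 6 variables and 4 base dimensions (M, L, T, Θ).
The dimension matrix has rank 4.
Independent dimensionless groups: 6 − 4 = 2.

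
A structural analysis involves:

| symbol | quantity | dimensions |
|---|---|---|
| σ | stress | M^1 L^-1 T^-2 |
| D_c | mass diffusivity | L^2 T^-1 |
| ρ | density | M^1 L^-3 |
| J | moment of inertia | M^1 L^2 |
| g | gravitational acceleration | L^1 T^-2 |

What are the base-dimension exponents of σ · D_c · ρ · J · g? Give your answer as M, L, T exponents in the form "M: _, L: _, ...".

M: 3, L: 1, T: -5

Collect each base-dimension exponent across the product:
  M: (1) + (0) + (1) + (1) + (0) = 3
  L: (-1) + (2) + (-3) + (2) + (1) = 1
  T: (-2) + (-1) + (0) + (0) + (-2) = -5
So the dimensions are [M³ L T⁻⁵].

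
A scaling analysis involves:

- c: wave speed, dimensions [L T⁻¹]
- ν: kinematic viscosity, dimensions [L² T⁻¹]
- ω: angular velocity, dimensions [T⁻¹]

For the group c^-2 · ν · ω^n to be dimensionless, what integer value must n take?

1

Balance the T exponent: (-1)·n from ω, plus −2·(-1) + (-1) = 1 from the rest, must sum to zero.
−n + 1 = 0, so n = 1.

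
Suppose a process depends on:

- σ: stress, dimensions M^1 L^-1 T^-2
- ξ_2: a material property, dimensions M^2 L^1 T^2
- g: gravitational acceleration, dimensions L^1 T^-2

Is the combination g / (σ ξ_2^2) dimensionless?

Sum the exponent of each base dimension across the product:
  M: −[σ]_M − 2·[ξ_2]_M + [g]_M = −(1) − 2·(2) + (0) = -5
  L: −[σ]_L − 2·[ξ_2]_L + [g]_L = −(-1) − 2·(1) + (1) = 0
  T: −[σ]_T − 2·[ξ_2]_T + [g]_T = −(-2) − 2·(2) + (-2) = -4
Net dimensions [M⁻⁵ T⁻⁴] ≠ [1] — not dimensionless.

no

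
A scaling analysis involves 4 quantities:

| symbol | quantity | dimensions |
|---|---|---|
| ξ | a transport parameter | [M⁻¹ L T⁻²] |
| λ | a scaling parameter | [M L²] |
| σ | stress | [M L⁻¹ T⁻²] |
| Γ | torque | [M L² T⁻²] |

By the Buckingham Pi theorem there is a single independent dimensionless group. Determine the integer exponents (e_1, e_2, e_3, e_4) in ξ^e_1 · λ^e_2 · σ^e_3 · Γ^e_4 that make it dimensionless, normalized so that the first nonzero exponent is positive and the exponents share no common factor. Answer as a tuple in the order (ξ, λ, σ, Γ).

(1, 2, 1, -2)

M: e_1·(-1) + e_2·(1) + e_3·(1) + e_4·(1) = 0
L: e_1·(1) + e_2·(2) + e_3·(-1) + e_4·(2) = 0
T: e_1·(-2) + e_2·(0) + e_3·(-2) + e_4·(-2) = 0
Solving this homogeneous linear system for the smallest-integer solution (first nonzero entry positive) gives (1, 2, 1, -2).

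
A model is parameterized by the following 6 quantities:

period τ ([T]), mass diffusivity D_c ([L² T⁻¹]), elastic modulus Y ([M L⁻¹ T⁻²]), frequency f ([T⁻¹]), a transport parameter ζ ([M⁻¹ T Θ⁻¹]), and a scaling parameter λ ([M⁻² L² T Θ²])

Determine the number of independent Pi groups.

There are 6 variables and 4 base dimensions (M, L, T, Θ).
The dimension matrix has rank 4.
Independent dimensionless groups: 6 − 4 = 2.

2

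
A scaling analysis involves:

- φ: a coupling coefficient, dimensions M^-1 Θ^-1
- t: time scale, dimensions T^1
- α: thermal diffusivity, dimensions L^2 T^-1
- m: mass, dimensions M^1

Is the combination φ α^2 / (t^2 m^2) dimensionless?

no

Sum the exponent of each base dimension across the product:
  M: [φ]_M − 2·[t]_M + 2·[α]_M − 2·[m]_M = (-1) − 2·(0) + 2·(0) − 2·(1) = -3
  L: [φ]_L − 2·[t]_L + 2·[α]_L − 2·[m]_L = (0) − 2·(0) + 2·(2) − 2·(0) = 4
  T: [φ]_T − 2·[t]_T + 2·[α]_T − 2·[m]_T = (0) − 2·(1) + 2·(-1) − 2·(0) = -4
  Θ: [φ]_Θ − 2·[t]_Θ + 2·[α]_Θ − 2·[m]_Θ = (-1) − 2·(0) + 2·(0) − 2·(0) = -1
Net dimensions [M⁻³ L⁴ T⁻⁴ Θ⁻¹] ≠ [1] — not dimensionless.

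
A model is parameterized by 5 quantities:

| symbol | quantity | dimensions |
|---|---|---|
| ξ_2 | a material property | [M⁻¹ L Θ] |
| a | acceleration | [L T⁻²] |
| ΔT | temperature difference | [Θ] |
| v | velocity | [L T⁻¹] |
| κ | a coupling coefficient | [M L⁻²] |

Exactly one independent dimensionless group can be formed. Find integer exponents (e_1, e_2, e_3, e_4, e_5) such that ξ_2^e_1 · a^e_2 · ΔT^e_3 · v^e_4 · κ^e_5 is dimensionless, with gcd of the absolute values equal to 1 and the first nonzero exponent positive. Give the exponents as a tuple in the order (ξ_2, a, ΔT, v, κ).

(1, -1, -1, 2, 1)

M: e_1·(-1) + e_2·(0) + e_3·(0) + e_4·(0) + e_5·(1) = 0
L: e_1·(1) + e_2·(1) + e_3·(0) + e_4·(1) + e_5·(-2) = 0
T: e_1·(0) + e_2·(-2) + e_3·(0) + e_4·(-1) + e_5·(0) = 0
Θ: e_1·(1) + e_2·(0) + e_3·(1) + e_4·(0) + e_5·(0) = 0
Solving this homogeneous linear system for the smallest-integer solution (first nonzero entry positive) gives (1, -1, -1, 2, 1).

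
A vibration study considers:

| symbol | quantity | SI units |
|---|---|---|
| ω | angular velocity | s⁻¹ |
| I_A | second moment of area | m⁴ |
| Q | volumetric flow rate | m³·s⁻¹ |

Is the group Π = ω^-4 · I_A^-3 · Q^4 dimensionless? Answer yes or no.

yes

Sum the exponent of each base dimension across the product:
  L: −4·[ω]_L − 3·[I_A]_L + 4·[Q]_L = −4·(0) − 3·(4) + 4·(3) = 0
  T: −4·[ω]_T − 3·[I_A]_T + 4·[Q]_T = −4·(-1) − 3·(0) + 4·(-1) = 0
All base exponents vanish — dimensionless.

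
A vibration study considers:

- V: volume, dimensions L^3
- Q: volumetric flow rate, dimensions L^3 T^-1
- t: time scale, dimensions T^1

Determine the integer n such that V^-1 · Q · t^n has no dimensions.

Balance the T exponent: (1)·n from t, plus −(0) + (-1) = -1 from the rest, must sum to zero.
n − 1 = 0, so n = 1.

1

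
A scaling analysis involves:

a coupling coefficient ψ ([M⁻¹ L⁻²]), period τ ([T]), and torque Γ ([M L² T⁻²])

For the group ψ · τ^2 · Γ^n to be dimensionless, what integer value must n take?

Balance the M exponent: (1)·n from Γ, plus (-1) + 2·(0) = -1 from the rest, must sum to zero.
n − 1 = 0, so n = 1.

1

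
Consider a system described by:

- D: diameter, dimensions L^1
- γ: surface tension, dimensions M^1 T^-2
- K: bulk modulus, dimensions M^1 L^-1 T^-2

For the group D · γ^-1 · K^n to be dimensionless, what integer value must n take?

1

Balance the M exponent: (1)·n from K, plus (0) − (1) = -1 from the rest, must sum to zero.
n − 1 = 0, so n = 1.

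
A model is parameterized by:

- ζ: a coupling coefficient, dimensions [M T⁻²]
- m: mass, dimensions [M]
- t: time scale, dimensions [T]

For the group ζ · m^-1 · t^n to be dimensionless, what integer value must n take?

2

Balance the T exponent: (1)·n from t, plus (-2) − (0) = -2 from the rest, must sum to zero.
n − 2 = 0, so n = 2.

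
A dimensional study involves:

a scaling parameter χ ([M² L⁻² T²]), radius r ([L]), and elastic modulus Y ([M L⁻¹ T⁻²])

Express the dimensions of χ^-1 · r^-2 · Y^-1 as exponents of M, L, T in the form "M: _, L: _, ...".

Collect each base-dimension exponent across the product:
  M: −(2) − 2·(0) − (1) = -3
  L: −(-2) − 2·(1) − (-1) = 1
  T: −(2) − 2·(0) − (-2) = 0
So the dimensions are [M⁻³ L].

M: -3, L: 1, T: 0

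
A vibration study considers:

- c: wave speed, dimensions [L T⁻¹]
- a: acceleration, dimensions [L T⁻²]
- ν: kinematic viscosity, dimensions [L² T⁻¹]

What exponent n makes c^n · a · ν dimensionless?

-3

Balance the L exponent: (1)·n from c, plus (1) + (2) = 3 from the rest, must sum to zero.
n + 3 = 0, so n = -3.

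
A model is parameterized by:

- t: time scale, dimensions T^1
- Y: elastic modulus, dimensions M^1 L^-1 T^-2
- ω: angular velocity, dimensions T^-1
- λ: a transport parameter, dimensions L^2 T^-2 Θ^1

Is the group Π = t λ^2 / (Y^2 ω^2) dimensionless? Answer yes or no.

Sum the exponent of each base dimension across the product:
  M: [t]_M − 2·[Y]_M − 2·[ω]_M + 2·[λ]_M = (0) − 2·(1) − 2·(0) + 2·(0) = -2
  L: [t]_L − 2·[Y]_L − 2·[ω]_L + 2·[λ]_L = (0) − 2·(-1) − 2·(0) + 2·(2) = 6
  T: [t]_T − 2·[Y]_T − 2·[ω]_T + 2·[λ]_T = (1) − 2·(-2) − 2·(-1) + 2·(-2) = 3
  Θ: [t]_Θ − 2·[Y]_Θ − 2·[ω]_Θ + 2·[λ]_Θ = (0) − 2·(0) − 2·(0) + 2·(1) = 2
Net dimensions [M⁻² L⁶ T³ Θ²] ≠ [1] — not dimensionless.

no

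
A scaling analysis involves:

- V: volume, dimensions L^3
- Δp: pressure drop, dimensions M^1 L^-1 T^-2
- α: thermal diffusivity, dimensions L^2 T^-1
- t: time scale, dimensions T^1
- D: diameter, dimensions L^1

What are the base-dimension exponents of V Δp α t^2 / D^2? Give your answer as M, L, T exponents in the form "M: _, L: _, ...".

M: 1, L: 2, T: -1

Collect each base-dimension exponent across the product:
  M: (0) + (1) + (0) + 2·(0) − 2·(0) = 1
  L: (3) + (-1) + (2) + 2·(0) − 2·(1) = 2
  T: (0) + (-2) + (-1) + 2·(1) − 2·(0) = -1
So the dimensions are [M L² T⁻¹].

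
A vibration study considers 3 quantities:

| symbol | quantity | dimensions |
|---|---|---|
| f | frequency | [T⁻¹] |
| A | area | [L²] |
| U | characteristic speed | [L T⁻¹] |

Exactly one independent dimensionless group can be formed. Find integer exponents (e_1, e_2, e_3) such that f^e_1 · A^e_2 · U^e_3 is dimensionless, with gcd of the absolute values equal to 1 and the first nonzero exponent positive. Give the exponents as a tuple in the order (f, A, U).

L: e_1·(0) + e_2·(2) + e_3·(1) = 0
T: e_1·(-1) + e_2·(0) + e_3·(-1) = 0
Solving this homogeneous linear system for the smallest-integer solution (first nonzero entry positive) gives (2, 1, -2).

(2, 1, -2)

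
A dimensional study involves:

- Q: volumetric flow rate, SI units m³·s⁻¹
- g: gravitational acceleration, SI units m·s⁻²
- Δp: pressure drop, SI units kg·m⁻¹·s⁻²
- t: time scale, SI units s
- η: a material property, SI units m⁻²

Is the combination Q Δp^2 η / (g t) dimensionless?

Sum the exponent of each base dimension across the product:
  M: [Q]_M − [g]_M + 2·[Δp]_M − [t]_M + [η]_M = (0) − (0) + 2·(1) − (0) + (0) = 2
  L: [Q]_L − [g]_L + 2·[Δp]_L − [t]_L + [η]_L = (3) − (1) + 2·(-1) − (0) + (-2) = -2
  T: [Q]_T − [g]_T + 2·[Δp]_T − [t]_T + [η]_T = (-1) − (-2) + 2·(-2) − (1) + (0) = -4
Net dimensions [M² L⁻² T⁻⁴] ≠ [1] — not dimensionless.

no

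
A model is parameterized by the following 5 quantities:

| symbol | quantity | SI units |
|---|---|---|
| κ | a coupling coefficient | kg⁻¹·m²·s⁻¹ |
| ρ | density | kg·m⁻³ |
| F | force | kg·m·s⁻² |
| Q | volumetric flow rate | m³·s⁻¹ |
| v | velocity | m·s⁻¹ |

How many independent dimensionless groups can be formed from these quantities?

2

There are 5 variables and 3 base dimensions (M, L, T).
The dimension matrix has rank 3.
Independent dimensionless groups: 5 − 3 = 2.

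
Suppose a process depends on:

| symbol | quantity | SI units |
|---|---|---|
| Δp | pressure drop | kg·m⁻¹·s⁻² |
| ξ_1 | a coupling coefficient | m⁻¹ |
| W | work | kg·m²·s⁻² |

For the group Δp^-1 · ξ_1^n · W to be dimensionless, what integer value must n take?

Balance the L exponent: (-1)·n from ξ_1, plus −(-1) + (2) = 3 from the rest, must sum to zero.
−n + 3 = 0, so n = 3.

3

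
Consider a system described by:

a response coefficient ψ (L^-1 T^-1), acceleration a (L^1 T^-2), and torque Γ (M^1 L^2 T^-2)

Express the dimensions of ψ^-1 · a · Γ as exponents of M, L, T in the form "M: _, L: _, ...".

Collect each base-dimension exponent across the product:
  M: −(0) + (0) + (1) = 1
  L: −(-1) + (1) + (2) = 4
  T: −(-1) + (-2) + (-2) = -3
So the dimensions are [M L⁴ T⁻³].

M: 1, L: 4, T: -3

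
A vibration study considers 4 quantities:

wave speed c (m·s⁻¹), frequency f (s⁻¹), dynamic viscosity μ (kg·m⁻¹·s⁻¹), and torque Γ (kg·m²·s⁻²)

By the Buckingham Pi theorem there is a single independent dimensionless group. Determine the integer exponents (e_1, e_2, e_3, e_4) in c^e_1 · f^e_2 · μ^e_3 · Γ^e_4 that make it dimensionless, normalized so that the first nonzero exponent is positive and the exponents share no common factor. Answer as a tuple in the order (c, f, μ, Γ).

M: e_1·(0) + e_2·(0) + e_3·(1) + e_4·(1) = 0
L: e_1·(1) + e_2·(0) + e_3·(-1) + e_4·(2) = 0
T: e_1·(-1) + e_2·(-1) + e_3·(-1) + e_4·(-2) = 0
Solving this homogeneous linear system for the smallest-integer solution (first nonzero entry positive) gives (3, -2, 1, -1).

(3, -2, 1, -1)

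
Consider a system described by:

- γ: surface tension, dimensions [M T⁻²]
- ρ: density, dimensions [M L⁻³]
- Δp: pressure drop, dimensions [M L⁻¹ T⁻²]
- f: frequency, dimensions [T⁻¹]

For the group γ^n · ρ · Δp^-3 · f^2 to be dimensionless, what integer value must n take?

2

Balance the M exponent: (1)·n from γ, plus (1) − 3·(1) + 2·(0) = -2 from the rest, must sum to zero.
n − 2 = 0, so n = 2.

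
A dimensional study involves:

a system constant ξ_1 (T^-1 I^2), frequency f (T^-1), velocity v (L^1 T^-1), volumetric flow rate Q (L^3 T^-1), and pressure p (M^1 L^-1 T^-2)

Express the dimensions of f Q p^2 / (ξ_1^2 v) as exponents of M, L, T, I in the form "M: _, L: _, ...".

M: 2, L: 0, T: -3, I: -4

Collect each base-dimension exponent across the product:
  M: −2·(0) + (0) − (0) + (0) + 2·(1) = 2
  L: −2·(0) + (0) − (1) + (3) + 2·(-1) = 0
  T: −2·(-1) + (-1) − (-1) + (-1) + 2·(-2) = -3
  I: −2·(2) + (0) − (0) + (0) + 2·(0) = -4
So the dimensions are [M² T⁻³ I⁻⁴].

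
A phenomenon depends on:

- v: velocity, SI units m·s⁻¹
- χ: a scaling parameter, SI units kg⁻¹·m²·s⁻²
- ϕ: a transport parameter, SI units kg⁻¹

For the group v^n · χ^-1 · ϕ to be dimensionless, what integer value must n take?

2

Balance the L exponent: (1)·n from v, plus −(2) + (0) = -2 from the rest, must sum to zero.
n − 2 = 0, so n = 2.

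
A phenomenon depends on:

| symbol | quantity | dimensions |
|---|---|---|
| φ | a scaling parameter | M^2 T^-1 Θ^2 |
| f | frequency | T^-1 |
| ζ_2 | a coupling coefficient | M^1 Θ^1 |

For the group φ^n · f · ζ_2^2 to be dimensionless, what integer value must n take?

-1

Balance the M exponent: (2)·n from φ, plus (0) + 2·(1) = 2 from the rest, must sum to zero.
2n + 2 = 0, so n = -1.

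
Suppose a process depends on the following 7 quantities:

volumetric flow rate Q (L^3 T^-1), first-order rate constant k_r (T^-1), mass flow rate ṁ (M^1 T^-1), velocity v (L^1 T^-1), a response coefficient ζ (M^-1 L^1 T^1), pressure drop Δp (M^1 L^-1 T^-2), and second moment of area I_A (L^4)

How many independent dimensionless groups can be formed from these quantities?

4

There are 7 variables and 3 base dimensions (M, L, T).
The dimension matrix has rank 3.
Independent dimensionless groups: 7 − 3 = 4.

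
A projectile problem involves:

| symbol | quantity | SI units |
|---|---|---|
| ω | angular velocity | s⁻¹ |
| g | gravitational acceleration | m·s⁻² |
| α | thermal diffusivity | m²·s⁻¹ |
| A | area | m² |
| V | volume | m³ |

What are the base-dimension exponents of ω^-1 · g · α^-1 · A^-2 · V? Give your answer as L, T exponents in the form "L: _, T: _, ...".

L: -2, T: 0

Collect each base-dimension exponent across the product:
  L: −(0) + (1) − (2) − 2·(2) + (3) = -2
  T: −(-1) + (-2) − (-1) − 2·(0) + (0) = 0
So the dimensions are [L⁻²].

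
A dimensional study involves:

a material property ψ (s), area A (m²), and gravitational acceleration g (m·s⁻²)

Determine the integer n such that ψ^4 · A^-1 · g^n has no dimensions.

Balance the L exponent: (1)·n from g, plus 4·(0) − (2) = -2 from the rest, must sum to zero.
n − 2 = 0, so n = 2.

2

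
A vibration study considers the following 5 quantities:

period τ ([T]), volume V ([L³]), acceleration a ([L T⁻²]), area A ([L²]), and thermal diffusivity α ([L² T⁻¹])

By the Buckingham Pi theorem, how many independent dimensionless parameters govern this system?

3

There are 5 variables and 2 base dimensions (L, T).
The dimension matrix has rank 2.
Independent dimensionless groups: 5 − 2 = 3.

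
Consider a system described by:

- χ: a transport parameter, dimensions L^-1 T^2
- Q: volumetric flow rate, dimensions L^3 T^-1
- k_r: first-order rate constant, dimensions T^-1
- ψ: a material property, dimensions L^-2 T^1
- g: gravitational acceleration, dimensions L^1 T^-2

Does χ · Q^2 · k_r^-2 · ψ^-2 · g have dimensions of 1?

no

Sum the exponent of each base dimension across the product:
  L: [χ]_L + 2·[Q]_L − 2·[k_r]_L − 2·[ψ]_L + [g]_L = (-1) + 2·(3) − 2·(0) − 2·(-2) + (1) = 10
  T: [χ]_T + 2·[Q]_T − 2·[k_r]_T − 2·[ψ]_T + [g]_T = (2) + 2·(-1) − 2·(-1) − 2·(1) + (-2) = -2
Net dimensions [L¹⁰ T⁻²] ≠ [1] — not dimensionless.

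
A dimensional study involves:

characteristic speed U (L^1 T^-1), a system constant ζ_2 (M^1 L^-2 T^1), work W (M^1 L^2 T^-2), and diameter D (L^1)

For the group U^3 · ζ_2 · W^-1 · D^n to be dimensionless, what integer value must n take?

Balance the L exponent: (1)·n from D, plus 3·(1) + (-2) − (2) = -1 from the rest, must sum to zero.
n − 1 = 0, so n = 1.

1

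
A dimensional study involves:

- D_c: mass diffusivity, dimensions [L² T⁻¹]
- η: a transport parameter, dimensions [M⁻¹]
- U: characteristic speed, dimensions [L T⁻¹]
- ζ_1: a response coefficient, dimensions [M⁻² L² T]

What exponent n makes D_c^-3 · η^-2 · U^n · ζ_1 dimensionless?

4

Balance the L exponent: (1)·n from U, plus −3·(2) − 2·(0) + (2) = -4 from the rest, must sum to zero.
n − 4 = 0, so n = 4.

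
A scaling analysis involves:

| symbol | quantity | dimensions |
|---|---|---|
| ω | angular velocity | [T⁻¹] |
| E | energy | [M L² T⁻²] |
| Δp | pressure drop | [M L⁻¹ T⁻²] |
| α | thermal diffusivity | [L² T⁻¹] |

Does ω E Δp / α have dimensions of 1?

Sum the exponent of each base dimension across the product:
  M: [ω]_M + [E]_M + [Δp]_M − [α]_M = (0) + (1) + (1) − (0) = 2
  L: [ω]_L + [E]_L + [Δp]_L − [α]_L = (0) + (2) + (-1) − (2) = -1
  T: [ω]_T + [E]_T + [Δp]_T − [α]_T = (-1) + (-2) + (-2) − (-1) = -4
Net dimensions [M² L⁻¹ T⁻⁴] ≠ [1] — not dimensionless.

no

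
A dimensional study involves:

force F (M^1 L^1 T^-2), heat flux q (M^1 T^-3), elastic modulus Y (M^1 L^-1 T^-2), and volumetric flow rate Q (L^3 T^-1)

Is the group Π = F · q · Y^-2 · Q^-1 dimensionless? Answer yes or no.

yes

Sum the exponent of each base dimension across the product:
  M: [F]_M + [q]_M − 2·[Y]_M − [Q]_M = (1) + (1) − 2·(1) − (0) = 0
  L: [F]_L + [q]_L − 2·[Y]_L − [Q]_L = (1) + (0) − 2·(-1) − (3) = 0
  T: [F]_T + [q]_T − 2·[Y]_T − [Q]_T = (-2) + (-3) − 2·(-2) − (-1) = 0
  Θ: [F]_Θ + [q]_Θ − 2·[Y]_Θ − [Q]_Θ = (0) + (0) − 2·(0) − (0) = 0
  N: [F]_N + [q]_N − 2·[Y]_N − [Q]_N = (0) + (0) − 2·(0) − (0) = 0
All base exponents vanish — dimensionless.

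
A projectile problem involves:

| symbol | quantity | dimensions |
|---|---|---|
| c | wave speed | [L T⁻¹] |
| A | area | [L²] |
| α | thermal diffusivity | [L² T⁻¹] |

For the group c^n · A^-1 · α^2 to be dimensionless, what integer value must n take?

-2

Balance the L exponent: (1)·n from c, plus −(2) + 2·(2) = 2 from the rest, must sum to zero.
n + 2 = 0, so n = -2.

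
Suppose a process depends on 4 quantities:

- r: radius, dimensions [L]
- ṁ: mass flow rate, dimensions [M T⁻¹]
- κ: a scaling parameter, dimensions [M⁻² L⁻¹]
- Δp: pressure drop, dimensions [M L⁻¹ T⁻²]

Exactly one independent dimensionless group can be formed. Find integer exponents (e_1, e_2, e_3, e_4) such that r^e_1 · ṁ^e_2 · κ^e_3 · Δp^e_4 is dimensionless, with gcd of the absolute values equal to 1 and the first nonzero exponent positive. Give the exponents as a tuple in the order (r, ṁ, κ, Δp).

(1, -4, -1, 2)

M: e_1·(0) + e_2·(1) + e_3·(-2) + e_4·(1) = 0
L: e_1·(1) + e_2·(0) + e_3·(-1) + e_4·(-1) = 0
T: e_1·(0) + e_2·(-1) + e_3·(0) + e_4·(-2) = 0
Solving this homogeneous linear system for the smallest-integer solution (first nonzero entry positive) gives (1, -4, -1, 2).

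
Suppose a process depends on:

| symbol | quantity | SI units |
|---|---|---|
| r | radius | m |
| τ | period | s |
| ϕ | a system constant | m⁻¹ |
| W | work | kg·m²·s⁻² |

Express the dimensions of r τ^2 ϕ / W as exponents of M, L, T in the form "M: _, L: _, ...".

Collect each base-dimension exponent across the product:
  M: (0) + 2·(0) + (0) − (1) = -1
  L: (1) + 2·(0) + (-1) − (2) = -2
  T: (0) + 2·(1) + (0) − (-2) = 4
So the dimensions are [M⁻¹ L⁻² T⁴].

M: -1, L: -2, T: 4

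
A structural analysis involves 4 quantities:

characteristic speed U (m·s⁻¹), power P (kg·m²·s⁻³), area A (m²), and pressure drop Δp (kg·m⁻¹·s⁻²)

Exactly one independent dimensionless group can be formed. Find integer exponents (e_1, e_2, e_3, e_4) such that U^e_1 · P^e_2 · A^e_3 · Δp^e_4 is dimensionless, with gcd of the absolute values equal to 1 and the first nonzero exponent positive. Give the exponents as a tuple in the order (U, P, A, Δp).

(1, -1, 1, 1)

M: e_1·(0) + e_2·(1) + e_3·(0) + e_4·(1) = 0
L: e_1·(1) + e_2·(2) + e_3·(2) + e_4·(-1) = 0
T: e_1·(-1) + e_2·(-3) + e_3·(0) + e_4·(-2) = 0
Solving this homogeneous linear system for the smallest-integer solution (first nonzero entry positive) gives (1, -1, 1, 1).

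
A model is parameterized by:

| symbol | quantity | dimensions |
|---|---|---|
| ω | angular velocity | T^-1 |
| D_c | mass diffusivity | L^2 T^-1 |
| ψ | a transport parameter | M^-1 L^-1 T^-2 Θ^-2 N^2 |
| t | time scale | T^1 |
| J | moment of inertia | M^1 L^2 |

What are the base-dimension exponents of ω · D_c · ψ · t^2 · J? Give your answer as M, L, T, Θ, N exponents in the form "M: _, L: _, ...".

M: 0, L: 3, T: -2, Θ: -2, N: 2

Collect each base-dimension exponent across the product:
  M: (0) + (0) + (-1) + 2·(0) + (1) = 0
  L: (0) + (2) + (-1) + 2·(0) + (2) = 3
  T: (-1) + (-1) + (-2) + 2·(1) + (0) = -2
  Θ: (0) + (0) + (-2) + 2·(0) + (0) = -2
  N: (0) + (0) + (2) + 2·(0) + (0) = 2
So the dimensions are [L³ T⁻² Θ⁻² N²].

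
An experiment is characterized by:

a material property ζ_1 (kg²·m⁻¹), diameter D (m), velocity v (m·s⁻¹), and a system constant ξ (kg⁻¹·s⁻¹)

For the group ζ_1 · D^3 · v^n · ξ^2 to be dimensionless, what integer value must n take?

-2

Balance the L exponent: (1)·n from v, plus (-1) + 3·(1) + 2·(0) = 2 from the rest, must sum to zero.
n + 2 = 0, so n = -2.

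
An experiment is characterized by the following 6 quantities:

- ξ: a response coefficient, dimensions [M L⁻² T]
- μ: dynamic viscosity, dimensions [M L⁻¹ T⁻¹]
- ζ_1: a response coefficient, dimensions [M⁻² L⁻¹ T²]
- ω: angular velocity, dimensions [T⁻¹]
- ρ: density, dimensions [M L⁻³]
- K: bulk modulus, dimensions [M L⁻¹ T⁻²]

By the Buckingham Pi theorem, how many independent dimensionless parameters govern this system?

3

There are 6 variables and 3 base dimensions (M, L, T).
The dimension matrix has rank 3.
Independent dimensionless groups: 6 − 3 = 3.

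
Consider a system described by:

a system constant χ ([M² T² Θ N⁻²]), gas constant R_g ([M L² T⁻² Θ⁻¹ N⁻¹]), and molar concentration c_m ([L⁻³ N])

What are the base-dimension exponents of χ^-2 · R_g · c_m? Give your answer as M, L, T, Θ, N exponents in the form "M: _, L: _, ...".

M: -3, L: -1, T: -6, Θ: -3, N: 4

Collect each base-dimension exponent across the product:
  M: −2·(2) + (1) + (0) = -3
  L: −2·(0) + (2) + (-3) = -1
  T: −2·(2) + (-2) + (0) = -6
  Θ: −2·(1) + (-1) + (0) = -3
  N: −2·(-2) + (-1) + (1) = 4
So the dimensions are [M⁻³ L⁻¹ T⁻⁶ Θ⁻³ N⁴].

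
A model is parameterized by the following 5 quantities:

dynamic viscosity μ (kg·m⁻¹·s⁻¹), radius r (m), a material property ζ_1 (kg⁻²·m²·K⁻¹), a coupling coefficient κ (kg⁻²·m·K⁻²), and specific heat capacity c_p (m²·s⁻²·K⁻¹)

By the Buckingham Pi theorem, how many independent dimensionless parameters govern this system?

1

There are 5 variables and 4 base dimensions (M, L, T, Θ).
The dimension matrix has rank 4.
Independent dimensionless groups: 5 − 4 = 1.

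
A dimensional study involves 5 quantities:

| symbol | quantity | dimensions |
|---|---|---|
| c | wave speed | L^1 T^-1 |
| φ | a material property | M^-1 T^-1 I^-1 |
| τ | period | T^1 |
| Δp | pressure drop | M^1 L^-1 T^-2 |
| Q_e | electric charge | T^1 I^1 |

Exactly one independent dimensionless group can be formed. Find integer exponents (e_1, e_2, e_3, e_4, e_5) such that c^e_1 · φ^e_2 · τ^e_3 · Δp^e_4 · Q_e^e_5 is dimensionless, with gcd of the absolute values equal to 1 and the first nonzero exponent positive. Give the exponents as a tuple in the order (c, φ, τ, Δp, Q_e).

M: e_1·(0) + e_2·(-1) + e_3·(0) + e_4·(1) + e_5·(0) = 0
L: e_1·(1) + e_2·(0) + e_3·(0) + e_4·(-1) + e_5·(0) = 0
T: e_1·(-1) + e_2·(-1) + e_3·(1) + e_4·(-2) + e_5·(1) = 0
I: e_1·(0) + e_2·(-1) + e_3·(0) + e_4·(0) + e_5·(1) = 0
Solving this homogeneous linear system for the smallest-integer solution (first nonzero entry positive) gives (1, 1, 3, 1, 1).

(1, 1, 3, 1, 1)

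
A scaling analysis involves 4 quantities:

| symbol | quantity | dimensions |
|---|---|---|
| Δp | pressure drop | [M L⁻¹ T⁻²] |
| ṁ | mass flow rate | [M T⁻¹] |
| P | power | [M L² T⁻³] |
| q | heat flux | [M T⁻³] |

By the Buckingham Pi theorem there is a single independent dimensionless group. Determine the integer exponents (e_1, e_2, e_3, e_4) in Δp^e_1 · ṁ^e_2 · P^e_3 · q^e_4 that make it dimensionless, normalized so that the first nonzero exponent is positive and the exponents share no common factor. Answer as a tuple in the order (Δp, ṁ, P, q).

(2, -1, 1, -2)

M: e_1·(1) + e_2·(1) + e_3·(1) + e_4·(1) = 0
L: e_1·(-1) + e_2·(0) + e_3·(2) + e_4·(0) = 0
T: e_1·(-2) + e_2·(-1) + e_3·(-3) + e_4·(-3) = 0
Solving this homogeneous linear system for the smallest-integer solution (first nonzero entry positive) gives (2, -1, 1, -2).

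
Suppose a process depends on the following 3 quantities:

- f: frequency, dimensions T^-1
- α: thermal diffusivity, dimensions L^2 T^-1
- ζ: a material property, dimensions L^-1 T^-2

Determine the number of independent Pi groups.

1

There are 3 variables and 2 base dimensions (L, T).
The dimension matrix has rank 2.
Independent dimensionless groups: 3 − 2 = 1.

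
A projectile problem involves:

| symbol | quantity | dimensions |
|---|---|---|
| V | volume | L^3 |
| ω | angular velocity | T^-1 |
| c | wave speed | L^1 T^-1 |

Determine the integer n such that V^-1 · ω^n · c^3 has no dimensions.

-3

Balance the T exponent: (-1)·n from ω, plus −(0) + 3·(-1) = -3 from the rest, must sum to zero.
−n − 3 = 0, so n = -3.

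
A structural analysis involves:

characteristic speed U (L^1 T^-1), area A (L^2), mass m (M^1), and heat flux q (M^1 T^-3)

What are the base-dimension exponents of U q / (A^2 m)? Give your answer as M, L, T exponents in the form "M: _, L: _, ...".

M: 0, L: -3, T: -4

Collect each base-dimension exponent across the product:
  M: (0) − 2·(0) − (1) + (1) = 0
  L: (1) − 2·(2) − (0) + (0) = -3
  T: (-1) − 2·(0) − (0) + (-3) = -4
So the dimensions are [L⁻³ T⁻⁴].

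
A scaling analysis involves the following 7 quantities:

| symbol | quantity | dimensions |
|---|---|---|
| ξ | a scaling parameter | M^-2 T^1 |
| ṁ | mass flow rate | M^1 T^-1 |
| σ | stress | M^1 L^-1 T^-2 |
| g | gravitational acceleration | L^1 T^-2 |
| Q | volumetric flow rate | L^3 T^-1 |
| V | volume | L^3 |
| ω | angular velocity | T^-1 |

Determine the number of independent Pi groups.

There are 7 variables and 3 base dimensions (M, L, T).
The dimension matrix has rank 3.
Independent dimensionless groups: 7 − 3 = 4.

4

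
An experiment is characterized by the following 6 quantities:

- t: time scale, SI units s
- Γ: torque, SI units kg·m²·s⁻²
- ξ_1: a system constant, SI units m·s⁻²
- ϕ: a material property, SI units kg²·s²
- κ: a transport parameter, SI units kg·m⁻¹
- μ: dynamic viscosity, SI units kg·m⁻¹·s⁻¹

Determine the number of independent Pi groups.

There are 6 variables and 3 base dimensions (M, L, T).
The dimension matrix has rank 3.
Independent dimensionless groups: 6 − 3 = 3.

3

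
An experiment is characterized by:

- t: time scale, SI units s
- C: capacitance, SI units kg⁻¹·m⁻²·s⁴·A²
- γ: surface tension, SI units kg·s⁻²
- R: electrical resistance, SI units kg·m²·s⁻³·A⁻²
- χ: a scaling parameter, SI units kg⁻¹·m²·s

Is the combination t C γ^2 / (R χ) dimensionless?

Sum the exponent of each base dimension across the product:
  M: [t]_M + [C]_M + 2·[γ]_M − [R]_M − [χ]_M = (0) + (-1) + 2·(1) − (1) − (-1) = 1
  L: [t]_L + [C]_L + 2·[γ]_L − [R]_L − [χ]_L = (0) + (-2) + 2·(0) − (2) − (2) = -6
  T: [t]_T + [C]_T + 2·[γ]_T − [R]_T − [χ]_T = (1) + (4) + 2·(-2) − (-3) − (1) = 3
  I: [t]_I + [C]_I + 2·[γ]_I − [R]_I − [χ]_I = (0) + (2) + 2·(0) − (-2) − (0) = 4
Net dimensions [M L⁻⁶ T³ I⁴] ≠ [1] — not dimensionless.

no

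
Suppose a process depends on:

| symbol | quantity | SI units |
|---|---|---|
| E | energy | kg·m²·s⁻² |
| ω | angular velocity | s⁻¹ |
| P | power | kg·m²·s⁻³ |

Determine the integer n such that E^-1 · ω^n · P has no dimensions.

-1

Balance the T exponent: (-1)·n from ω, plus −(-2) + (-3) = -1 from the rest, must sum to zero.
−n − 1 = 0, so n = -1.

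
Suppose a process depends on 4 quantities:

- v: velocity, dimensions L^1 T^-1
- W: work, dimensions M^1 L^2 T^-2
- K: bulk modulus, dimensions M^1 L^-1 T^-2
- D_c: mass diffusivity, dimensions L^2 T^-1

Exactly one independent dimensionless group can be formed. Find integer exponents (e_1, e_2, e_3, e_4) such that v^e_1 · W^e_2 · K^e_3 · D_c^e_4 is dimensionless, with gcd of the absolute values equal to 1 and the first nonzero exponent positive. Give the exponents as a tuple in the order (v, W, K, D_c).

M: e_1·(0) + e_2·(1) + e_3·(1) + e_4·(0) = 0
L: e_1·(1) + e_2·(2) + e_3·(-1) + e_4·(2) = 0
T: e_1·(-1) + e_2·(-2) + e_3·(-2) + e_4·(-1) = 0
Solving this homogeneous linear system for the smallest-integer solution (first nonzero entry positive) gives (3, 1, -1, -3).

(3, 1, -1, -3)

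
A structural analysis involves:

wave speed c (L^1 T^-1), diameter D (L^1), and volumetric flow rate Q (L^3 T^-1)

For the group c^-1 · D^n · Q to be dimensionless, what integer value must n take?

Balance the L exponent: (1)·n from D, plus −(1) + (3) = 2 from the rest, must sum to zero.
n + 2 = 0, so n = -2.

-2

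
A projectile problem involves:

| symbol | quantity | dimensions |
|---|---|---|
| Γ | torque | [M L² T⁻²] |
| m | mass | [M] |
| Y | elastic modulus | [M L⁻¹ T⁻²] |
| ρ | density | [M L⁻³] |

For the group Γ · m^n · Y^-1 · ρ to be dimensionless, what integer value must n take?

Balance the M exponent: (1)·n from m, plus (1) − (1) + (1) = 1 from the rest, must sum to zero.
n + 1 = 0, so n = -1.

-1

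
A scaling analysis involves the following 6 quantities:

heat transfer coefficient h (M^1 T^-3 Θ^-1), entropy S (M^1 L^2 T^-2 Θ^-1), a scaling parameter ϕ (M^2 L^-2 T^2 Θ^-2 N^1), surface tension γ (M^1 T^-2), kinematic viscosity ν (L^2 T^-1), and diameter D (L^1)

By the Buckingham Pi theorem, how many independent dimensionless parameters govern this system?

There are 6 variables and 5 base dimensions (M, L, T, Θ, N).
The dimension matrix has rank 5.
Independent dimensionless groups: 6 − 5 = 1.

1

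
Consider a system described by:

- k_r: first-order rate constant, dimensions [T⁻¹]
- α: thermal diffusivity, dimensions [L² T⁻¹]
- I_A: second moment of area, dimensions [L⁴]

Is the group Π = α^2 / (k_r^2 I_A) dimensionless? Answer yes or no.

Sum the exponent of each base dimension across the product:
  M: −2·[k_r]_M + 2·[α]_M − [I_A]_M = −2·(0) + 2·(0) − (0) = 0
  L: −2·[k_r]_L + 2·[α]_L − [I_A]_L = −2·(0) + 2·(2) − (4) = 0
  T: −2·[k_r]_T + 2·[α]_T − [I_A]_T = −2·(-1) + 2·(-1) − (0) = 0
  Θ: −2·[k_r]_Θ + 2·[α]_Θ − [I_A]_Θ = −2·(0) + 2·(0) − (0) = 0
All base exponents vanish — dimensionless.

yes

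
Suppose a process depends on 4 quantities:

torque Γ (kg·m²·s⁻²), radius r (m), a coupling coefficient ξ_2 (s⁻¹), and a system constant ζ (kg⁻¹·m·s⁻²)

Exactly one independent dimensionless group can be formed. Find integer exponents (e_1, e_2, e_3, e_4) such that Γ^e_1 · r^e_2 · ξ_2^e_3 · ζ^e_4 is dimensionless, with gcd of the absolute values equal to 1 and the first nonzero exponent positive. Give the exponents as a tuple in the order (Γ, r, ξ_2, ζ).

(1, -3, -4, 1)

M: e_1·(1) + e_2·(0) + e_3·(0) + e_4·(-1) = 0
L: e_1·(2) + e_2·(1) + e_3·(0) + e_4·(1) = 0
T: e_1·(-2) + e_2·(0) + e_3·(-1) + e_4·(-2) = 0
Solving this homogeneous linear system for the smallest-integer solution (first nonzero entry positive) gives (1, -3, -4, 1).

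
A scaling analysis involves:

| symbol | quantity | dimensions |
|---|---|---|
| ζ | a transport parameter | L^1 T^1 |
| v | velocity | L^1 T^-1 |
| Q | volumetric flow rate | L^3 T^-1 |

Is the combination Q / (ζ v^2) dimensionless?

Sum the exponent of each base dimension across the product:
  L: −[ζ]_L − 2·[v]_L + [Q]_L = −(1) − 2·(1) + (3) = 0
  T: −[ζ]_T − 2·[v]_T + [Q]_T = −(1) − 2·(-1) + (-1) = 0
All base exponents vanish — dimensionless.

yes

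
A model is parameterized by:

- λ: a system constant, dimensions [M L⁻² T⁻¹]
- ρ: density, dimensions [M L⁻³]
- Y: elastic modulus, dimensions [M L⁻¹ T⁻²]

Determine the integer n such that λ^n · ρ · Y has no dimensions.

-2

Balance the M exponent: (1)·n from λ, plus (1) + (1) = 2 from the rest, must sum to zero.
n + 2 = 0, so n = -2.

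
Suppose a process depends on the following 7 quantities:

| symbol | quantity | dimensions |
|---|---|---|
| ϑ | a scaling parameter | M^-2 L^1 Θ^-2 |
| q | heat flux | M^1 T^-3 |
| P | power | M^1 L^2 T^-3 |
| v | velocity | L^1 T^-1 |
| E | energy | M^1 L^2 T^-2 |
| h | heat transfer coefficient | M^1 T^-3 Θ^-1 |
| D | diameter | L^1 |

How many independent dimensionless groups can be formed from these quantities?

3

There are 7 variables and 4 base dimensions (M, L, T, Θ).
The dimension matrix has rank 4.
Independent dimensionless groups: 7 − 4 = 3.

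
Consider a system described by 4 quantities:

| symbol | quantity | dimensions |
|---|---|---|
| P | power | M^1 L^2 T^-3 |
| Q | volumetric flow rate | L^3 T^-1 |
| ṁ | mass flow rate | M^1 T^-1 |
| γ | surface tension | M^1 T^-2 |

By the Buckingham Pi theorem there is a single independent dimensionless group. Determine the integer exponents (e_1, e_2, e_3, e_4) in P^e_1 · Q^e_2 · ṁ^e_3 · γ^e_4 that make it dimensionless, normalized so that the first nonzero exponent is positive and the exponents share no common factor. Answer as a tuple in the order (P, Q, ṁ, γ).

M: e_1·(1) + e_2·(0) + e_3·(1) + e_4·(1) = 0
L: e_1·(2) + e_2·(3) + e_3·(0) + e_4·(0) = 0
T: e_1·(-3) + e_2·(-1) + e_3·(-1) + e_4·(-2) = 0
Solving this homogeneous linear system for the smallest-integer solution (first nonzero entry positive) gives (3, -2, 1, -4).

(3, -2, 1, -4)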